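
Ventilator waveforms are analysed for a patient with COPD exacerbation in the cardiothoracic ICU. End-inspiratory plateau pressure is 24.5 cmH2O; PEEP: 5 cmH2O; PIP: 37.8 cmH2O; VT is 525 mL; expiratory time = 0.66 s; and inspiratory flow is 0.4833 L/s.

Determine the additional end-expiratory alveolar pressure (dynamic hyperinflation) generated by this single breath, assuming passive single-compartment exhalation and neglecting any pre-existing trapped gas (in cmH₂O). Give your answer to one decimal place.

R = (PIP − Pplat)/V̇ = (37.8 − 24.5) / 0.4833 = 13.3/0.4833 = 27.519 cmH2O·s/L.
C = Vt/(Pplat − PEEP) = 525.0 / (24.5 − 5) = 525.0/19.5 = 26.923 mL/cmH2O.
τ = R × C = 27.519 × 0.02692 L/cmH2O = 0.7408 s.
Fraction remaining = e^(−Te/τ) = e^(−0.66/0.7408) = 0.4103; trapped volume = 525.0 × 0.4103 = 215.41 mL.
Additional alveolar pressure from trapping ≈ V_trapped / C = 215.41 / 26.923 = 8.001 cmH2O.

8.0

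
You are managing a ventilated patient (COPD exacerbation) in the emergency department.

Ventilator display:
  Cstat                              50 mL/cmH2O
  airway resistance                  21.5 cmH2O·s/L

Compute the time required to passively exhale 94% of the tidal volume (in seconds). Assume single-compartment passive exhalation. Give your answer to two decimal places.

τ = R × C = 21.5 × 50 mL/cmH2O = 21.5 × 0.050 L/cmH2O = 1.075 s.
Exhaled fraction f = 1 − e^(−t/τ) → t = −τ·ln(1 − f) = −1.075·ln(0.06) = 3.024 s.

3.02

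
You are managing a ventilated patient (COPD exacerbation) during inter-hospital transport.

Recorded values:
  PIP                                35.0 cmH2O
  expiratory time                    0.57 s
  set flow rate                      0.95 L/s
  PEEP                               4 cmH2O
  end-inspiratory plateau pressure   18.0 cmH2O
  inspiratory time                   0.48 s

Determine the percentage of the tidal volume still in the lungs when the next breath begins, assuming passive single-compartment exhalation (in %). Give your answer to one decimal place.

37.6

Vt = flow × Ti = 0.95 L/s × 0.48 s × 1000 mL/L = 456.0 mL.
R = (PIP − Pplat)/V̇ = (35.0 − 18.0) / 0.95 = 17.0/0.95 = 17.895 cmH2O·s/L.
C = Vt/(Pplat − PEEP) = 456.0 / (18.0 − 4) = 456.0/14.0 = 32.571 mL/cmH2O.
τ = R × C = 17.895 × 0.03257 L/cmH2O = 0.5828 s.
Fraction remaining at end-expiration = e^(−Te/τ) = e^(−0.57/0.5828) = 0.376 → 37.6%.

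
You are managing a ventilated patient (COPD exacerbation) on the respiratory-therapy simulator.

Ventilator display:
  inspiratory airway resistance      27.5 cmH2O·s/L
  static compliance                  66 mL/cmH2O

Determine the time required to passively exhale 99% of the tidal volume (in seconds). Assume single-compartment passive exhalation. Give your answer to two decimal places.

τ = R × C = 27.5 × 66 mL/cmH2O = 27.5 × 0.066 L/cmH2O = 1.815 s.
Exhaled fraction f = 1 − e^(−t/τ) → t = −τ·ln(1 − f) = −1.815·ln(0.01) = 8.358 s.

8.36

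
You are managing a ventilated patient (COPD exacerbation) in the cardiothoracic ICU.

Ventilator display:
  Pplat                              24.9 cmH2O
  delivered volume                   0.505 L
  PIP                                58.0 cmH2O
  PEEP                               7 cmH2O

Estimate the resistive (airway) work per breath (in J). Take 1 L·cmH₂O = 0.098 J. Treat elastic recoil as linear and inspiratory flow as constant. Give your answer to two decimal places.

With constant inspiratory flow the resistive pressure is constant at PIP − Pplat = 58.0 − 24.9 = 33.1 cmH2O, so resistive work = 33.1 × 0.505 = 16.716 L·cmH2O.
× 0.098 J/(L·cmH2O) → 1.638 J.

1.64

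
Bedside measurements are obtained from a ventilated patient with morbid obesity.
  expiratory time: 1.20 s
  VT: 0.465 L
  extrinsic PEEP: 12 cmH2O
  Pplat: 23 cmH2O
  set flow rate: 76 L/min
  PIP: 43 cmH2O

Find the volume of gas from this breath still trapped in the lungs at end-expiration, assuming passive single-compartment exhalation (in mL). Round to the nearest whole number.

77

Flow: 76 L/min ÷ 60 = 1.2667 L/s.
R = (PIP − Pplat)/V̇ = (43 − 23) / 1.2667 = 20.0/1.2667 = 15.789 cmH2O·s/L.
C = Vt/(Pplat − PEEP) = 465.0 / (23 − 12) = 465.0/11.0 = 42.273 mL/cmH2O.
τ = R × C = 15.789 × 0.04227 L/cmH2O = 0.6674 s.
Fraction remaining = e^(−Te/τ) = e^(−1.20/0.6674) = 0.1656.
Trapped volume = 465.0 × 0.1656 = 77.004 mL.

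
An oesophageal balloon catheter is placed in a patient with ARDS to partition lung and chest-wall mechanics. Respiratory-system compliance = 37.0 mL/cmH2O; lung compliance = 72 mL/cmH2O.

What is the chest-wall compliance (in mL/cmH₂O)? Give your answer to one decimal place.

1/Ccw = 1/Crs − 1/CL.
1/Ccw = 1/37.0 − 1/72 = 0.01314.
Ccw = 76.104 mL/cmH2O.

76.1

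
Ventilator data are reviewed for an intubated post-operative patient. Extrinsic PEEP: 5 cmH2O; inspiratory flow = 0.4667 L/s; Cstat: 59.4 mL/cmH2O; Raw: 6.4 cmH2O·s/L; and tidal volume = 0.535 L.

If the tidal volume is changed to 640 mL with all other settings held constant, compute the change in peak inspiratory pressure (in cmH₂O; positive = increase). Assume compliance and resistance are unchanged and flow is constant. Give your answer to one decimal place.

PIP = Vt/C + R·V̇ + PEEP (constant-flow equation of motion).
Only the elastic term changes: ΔPIP = ΔVt / C = (640 − 535) / 59.4 = 1.768 cmH2O.

1.8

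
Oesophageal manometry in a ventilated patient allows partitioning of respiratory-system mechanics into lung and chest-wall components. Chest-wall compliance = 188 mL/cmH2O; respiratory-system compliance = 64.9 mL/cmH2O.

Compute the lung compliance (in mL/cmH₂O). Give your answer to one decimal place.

99.1

1/CL = 1/Crs − 1/Ccw.
1/CL = 1/64.9 − 1/188 = 0.01009.
CL = 99.108 mL/cmH2O.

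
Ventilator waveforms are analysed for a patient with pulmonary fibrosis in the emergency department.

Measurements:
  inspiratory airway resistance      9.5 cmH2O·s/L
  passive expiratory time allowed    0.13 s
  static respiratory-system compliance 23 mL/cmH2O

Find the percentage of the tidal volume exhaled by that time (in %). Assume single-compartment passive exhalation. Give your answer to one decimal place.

τ = R × C = 9.5 × 23 mL/cmH2O = 9.5 × 0.023 L/cmH2O = 0.2185 s.
Passive exhalation: V(t)/V₀ = e^(−t/τ) = e^(−0.13/0.2185) = 0.5516.
Fraction exhaled = 1 − 0.5516 = 0.4484 → 44.84%.

44.8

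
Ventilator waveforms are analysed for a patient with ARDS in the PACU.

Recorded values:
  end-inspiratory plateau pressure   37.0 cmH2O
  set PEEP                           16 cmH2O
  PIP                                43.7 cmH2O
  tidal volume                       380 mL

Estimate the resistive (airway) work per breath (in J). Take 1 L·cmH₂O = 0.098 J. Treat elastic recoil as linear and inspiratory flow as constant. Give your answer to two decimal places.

With constant inspiratory flow the resistive pressure is constant at PIP − Pplat = 43.7 − 37.0 = 6.7 cmH2O, so resistive work = 6.7 × 0.380 = 2.546 L·cmH2O.
× 0.098 J/(L·cmH2O) → 0.2495 J.

0.25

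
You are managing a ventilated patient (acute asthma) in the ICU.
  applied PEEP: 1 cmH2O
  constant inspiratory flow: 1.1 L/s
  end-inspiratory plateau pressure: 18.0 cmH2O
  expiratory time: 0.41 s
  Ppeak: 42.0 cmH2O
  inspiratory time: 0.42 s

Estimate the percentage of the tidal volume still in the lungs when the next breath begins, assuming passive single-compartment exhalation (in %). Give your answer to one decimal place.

Vt = flow × Ti = 1.1 L/s × 0.42 s × 1000 mL/L = 462.0 mL.
R = (PIP − Pplat)/V̇ = (42.0 − 18.0) / 1.1 = 24.0/1.1 = 21.818 cmH2O·s/L.
C = Vt/(Pplat − PEEP) = 462.0 / (18.0 − 1) = 462.0/17.0 = 27.176 mL/cmH2O.
τ = R × C = 21.818 × 0.02718 L/cmH2O = 0.593 s.
Fraction remaining at end-expiration = e^(−Te/τ) = e^(−0.41/0.593) = 0.5009 → 50.09%.

50.1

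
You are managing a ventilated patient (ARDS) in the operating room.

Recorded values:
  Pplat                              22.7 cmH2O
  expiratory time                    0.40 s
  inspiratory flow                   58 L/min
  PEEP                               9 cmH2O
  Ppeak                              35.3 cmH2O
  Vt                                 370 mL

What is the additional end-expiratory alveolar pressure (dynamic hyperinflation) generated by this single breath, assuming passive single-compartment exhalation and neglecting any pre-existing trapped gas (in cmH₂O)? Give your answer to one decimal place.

Flow: 58 L/min ÷ 60 = 0.9667 L/s.
R = (PIP − Pplat)/V̇ = (35.3 − 22.7) / 0.9667 = 12.6/0.9667 = 13.034 cmH2O·s/L.
C = Vt/(Pplat − PEEP) = 370.0 / (22.7 − 9) = 370.0/13.7 = 27.007 mL/cmH2O.
τ = R × C = 13.034 × 0.02701 L/cmH2O = 0.352 s.
Fraction remaining = e^(−Te/τ) = e^(−0.40/0.352) = 0.321; trapped volume = 370.0 × 0.321 = 118.77 mL.
Additional alveolar pressure from trapping ≈ V_trapped / C = 118.77 / 27.007 = 4.398 cmH2O.

4.4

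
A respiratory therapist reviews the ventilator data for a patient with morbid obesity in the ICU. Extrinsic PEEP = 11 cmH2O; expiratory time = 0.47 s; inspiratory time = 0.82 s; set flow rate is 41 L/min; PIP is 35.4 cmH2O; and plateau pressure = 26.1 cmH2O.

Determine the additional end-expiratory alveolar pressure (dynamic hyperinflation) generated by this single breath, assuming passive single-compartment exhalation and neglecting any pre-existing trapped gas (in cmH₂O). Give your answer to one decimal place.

6.0

Flow: 41 L/min ÷ 60 = 0.6833 L/s.
Vt = flow × Ti = 0.6833 L/s × 0.82 s × 1000 mL/L = 560.31 mL.
R = (PIP − Pplat)/V̇ = (35.4 − 26.1) / 0.6833 = 9.3/0.6833 = 13.61 cmH2O·s/L.
C = Vt/(Pplat − PEEP) = 560.31 / (26.1 − 11) = 560.31/15.1 = 37.107 mL/cmH2O.
τ = R × C = 13.61 × 0.03711 L/cmH2O = 0.5051 s.
Fraction remaining = e^(−Te/τ) = e^(−0.47/0.5051) = 0.3944; trapped volume = 560.31 × 0.3944 = 220.99 mL.
Additional alveolar pressure from trapping ≈ V_trapped / C = 220.99 / 37.107 = 5.955 cmH2O.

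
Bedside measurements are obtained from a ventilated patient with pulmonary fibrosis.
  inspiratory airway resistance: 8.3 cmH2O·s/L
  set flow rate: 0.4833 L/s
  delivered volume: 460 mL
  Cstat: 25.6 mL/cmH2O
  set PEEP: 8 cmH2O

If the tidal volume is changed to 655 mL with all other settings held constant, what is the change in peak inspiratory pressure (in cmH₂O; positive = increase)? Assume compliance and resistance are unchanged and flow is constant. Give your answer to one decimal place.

PIP = Vt/C + R·V̇ + PEEP (constant-flow equation of motion).
Only the elastic term changes: ΔPIP = ΔVt / C = (655 − 460) / 25.6 = 7.617 cmH2O.

7.6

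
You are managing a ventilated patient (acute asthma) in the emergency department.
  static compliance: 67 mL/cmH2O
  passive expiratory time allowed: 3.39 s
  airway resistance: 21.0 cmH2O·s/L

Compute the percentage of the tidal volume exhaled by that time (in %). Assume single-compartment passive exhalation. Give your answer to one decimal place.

91.0

τ = R × C = 21.0 × 67 mL/cmH2O = 21.0 × 0.067 L/cmH2O = 1.407 s.
Passive exhalation: V(t)/V₀ = e^(−t/τ) = e^(−3.39/1.407) = 0.08987.
Fraction exhaled = 1 − 0.08987 = 0.9101 → 91.01%.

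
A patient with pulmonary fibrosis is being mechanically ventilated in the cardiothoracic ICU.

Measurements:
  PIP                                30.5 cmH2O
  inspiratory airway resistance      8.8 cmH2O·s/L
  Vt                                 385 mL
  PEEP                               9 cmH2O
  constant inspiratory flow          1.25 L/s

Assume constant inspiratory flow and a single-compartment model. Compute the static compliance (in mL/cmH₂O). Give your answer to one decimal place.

36.7

Equation of motion (constant flow): PIP = Vt/C + R·V̇ + PEEP.
Vt/C = PIP − R·V̇ − PEEP = 30.5 − 8.8×1.25 − 9 = 30.5 − 11.0 − 9 = 10.5 cmH2O.
C = Vt / 10.5 = 385 / 10.5 = 36.667 mL/cmH2O.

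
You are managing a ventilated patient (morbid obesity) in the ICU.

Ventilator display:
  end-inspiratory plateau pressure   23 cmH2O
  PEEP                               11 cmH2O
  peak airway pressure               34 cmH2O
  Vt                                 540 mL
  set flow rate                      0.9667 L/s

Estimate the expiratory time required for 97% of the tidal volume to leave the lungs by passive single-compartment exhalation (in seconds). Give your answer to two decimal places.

1.80

R = (PIP − Pplat)/V̇ = (34 − 23) / 0.9667 = 11.0/0.9667 = 11.379 cmH2O·s/L.
C = Vt/(Pplat − PEEP) = 540.0 / (23 − 11) = 540.0/12.0 = 45.0 mL/cmH2O.
τ = R × C = 11.379 × 0.045 L/cmH2O = 0.5121 s.
t = −τ·ln(1 − 0.97) = −0.5121·ln(0.03) = 1.796 s.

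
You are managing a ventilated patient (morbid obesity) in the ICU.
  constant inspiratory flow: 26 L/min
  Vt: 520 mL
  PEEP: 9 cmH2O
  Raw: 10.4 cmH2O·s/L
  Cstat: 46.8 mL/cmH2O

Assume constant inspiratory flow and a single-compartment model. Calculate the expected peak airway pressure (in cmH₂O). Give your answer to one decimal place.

Flow: 26 L/min ÷ 60 = 0.4333 L/s.
Equation of motion (constant flow): PIP = Vt/C + R·V̇ + PEEP.
PIP = 520/46.8 + 10.4×0.4333 + 9 = 11.111 + 4.506 + 9 = 24.617 cmH2O.

24.6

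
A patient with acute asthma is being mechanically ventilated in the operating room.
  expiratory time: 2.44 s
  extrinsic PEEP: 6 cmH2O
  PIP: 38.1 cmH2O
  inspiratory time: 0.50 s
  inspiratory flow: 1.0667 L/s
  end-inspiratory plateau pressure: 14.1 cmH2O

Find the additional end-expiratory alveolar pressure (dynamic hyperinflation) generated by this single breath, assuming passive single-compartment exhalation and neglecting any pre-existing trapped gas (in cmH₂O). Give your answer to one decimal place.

Vt = flow × Ti = 1.0667 L/s × 0.50 s × 1000 mL/L = 533.35 mL.
R = (PIP − Pplat)/V̇ = (38.1 − 14.1) / 1.0667 = 24.0/1.0667 = 22.499 cmH2O·s/L.
C = Vt/(Pplat − PEEP) = 533.35 / (14.1 − 6) = 533.35/8.1 = 65.846 mL/cmH2O.
τ = R × C = 22.499 × 0.06585 L/cmH2O = 1.482 s.
Fraction remaining = e^(−Te/τ) = e^(−2.44/1.482) = 0.1927; trapped volume = 533.35 × 0.1927 = 102.78 mL.
Additional alveolar pressure from trapping ≈ V_trapped / C = 102.78 / 65.846 = 1.561 cmH2O.

1.6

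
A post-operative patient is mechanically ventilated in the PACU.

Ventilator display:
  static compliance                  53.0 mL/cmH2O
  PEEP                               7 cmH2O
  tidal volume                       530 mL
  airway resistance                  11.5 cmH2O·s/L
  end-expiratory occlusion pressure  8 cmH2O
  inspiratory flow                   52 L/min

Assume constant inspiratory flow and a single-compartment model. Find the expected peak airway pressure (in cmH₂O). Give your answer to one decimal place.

28.0

Flow: 52 L/min ÷ 60 = 0.8667 L/s.
Total PEEP = 8 cmH2O (set 7 + intrinsic 1); this is the baseline alveolar pressure.
Equation of motion (constant flow): PIP = Vt/C + R·V̇ + PEEP.
PIP = 530/53.0 + 11.5×0.8667 + 8 = 10.0 + 9.967 + 8 = 27.967 cmH2O.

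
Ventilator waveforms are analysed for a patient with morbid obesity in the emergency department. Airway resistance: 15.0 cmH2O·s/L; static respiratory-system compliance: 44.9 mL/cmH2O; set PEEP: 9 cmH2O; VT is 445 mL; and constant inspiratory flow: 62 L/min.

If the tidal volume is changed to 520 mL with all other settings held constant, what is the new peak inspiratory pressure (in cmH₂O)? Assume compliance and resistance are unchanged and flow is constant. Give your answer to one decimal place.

36.1

Flow: 62 L/min ÷ 60 = 1.0333 L/s.
PIP = Vt/C + R·V̇ + PEEP (constant-flow equation of motion).
Only the elastic term changes: ΔPIP = ΔVt / C = (520 − 445) / 44.9 = 1.67 cmH2O.
Original PIP = 445/44.9 + 15.0×1.0333 + 9 = 34.41 cmH2O; new PIP = 34.41 + (1.67) = 36.08 cmH2O.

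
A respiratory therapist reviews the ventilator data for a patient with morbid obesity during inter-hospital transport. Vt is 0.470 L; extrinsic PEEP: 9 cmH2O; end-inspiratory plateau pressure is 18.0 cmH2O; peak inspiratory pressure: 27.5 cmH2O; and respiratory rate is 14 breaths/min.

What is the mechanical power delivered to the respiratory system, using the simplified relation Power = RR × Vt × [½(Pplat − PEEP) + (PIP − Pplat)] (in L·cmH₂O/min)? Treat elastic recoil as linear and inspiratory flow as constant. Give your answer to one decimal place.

Per-breath work = Vt × [½(Pplat−PEEP) + (PIP−Pplat)] = 0.470 × [0.5×9.0 + 9.5] = 0.470 × 14.0 = 6.58 L·cmH2O.
Power = 14 × 6.58 = 92.12 L·cmH2O/min.

92.1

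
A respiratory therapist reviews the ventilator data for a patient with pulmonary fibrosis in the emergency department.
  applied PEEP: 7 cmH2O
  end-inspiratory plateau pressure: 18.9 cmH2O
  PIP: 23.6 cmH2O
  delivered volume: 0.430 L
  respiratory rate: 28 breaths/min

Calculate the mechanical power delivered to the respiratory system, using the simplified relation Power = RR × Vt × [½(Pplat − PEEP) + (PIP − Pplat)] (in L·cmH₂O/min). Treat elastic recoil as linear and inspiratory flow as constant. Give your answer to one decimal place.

Per-breath work = Vt × [½(Pplat−PEEP) + (PIP−Pplat)] = 0.430 × [0.5×11.9 + 4.7] = 0.430 × 10.65 = 4.58 L·cmH2O.
Power = 28 × 4.58 = 128.24 L·cmH2O/min.

128.2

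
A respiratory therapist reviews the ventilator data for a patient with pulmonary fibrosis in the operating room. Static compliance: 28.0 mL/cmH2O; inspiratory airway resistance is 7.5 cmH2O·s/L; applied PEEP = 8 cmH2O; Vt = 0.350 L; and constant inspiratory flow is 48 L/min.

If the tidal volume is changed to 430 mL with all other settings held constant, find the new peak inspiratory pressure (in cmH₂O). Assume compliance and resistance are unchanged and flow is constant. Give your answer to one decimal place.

29.4

Flow: 48 L/min ÷ 60 = 0.8 L/s.
PIP = Vt/C + R·V̇ + PEEP (constant-flow equation of motion).
Only the elastic term changes: ΔPIP = ΔVt / C = (430 − 350) / 28.0 = 2.857 cmH2O.
Original PIP = 350/28.0 + 7.5×0.8 + 8 = 26.5 cmH2O; new PIP = 26.5 + (2.857) = 29.357 cmH2O.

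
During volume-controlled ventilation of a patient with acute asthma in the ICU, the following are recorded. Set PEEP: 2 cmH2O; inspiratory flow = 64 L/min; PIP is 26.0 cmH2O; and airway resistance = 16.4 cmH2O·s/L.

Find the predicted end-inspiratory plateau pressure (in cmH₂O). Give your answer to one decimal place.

Flow: 64 L/min ÷ 60 = 1.0667 L/s.
Pplat = PIP − Raw × flow = 26.0 − 16.4 × 1.0667 = 26.0 − 17.494 = 8.506 cmH2O.

8.5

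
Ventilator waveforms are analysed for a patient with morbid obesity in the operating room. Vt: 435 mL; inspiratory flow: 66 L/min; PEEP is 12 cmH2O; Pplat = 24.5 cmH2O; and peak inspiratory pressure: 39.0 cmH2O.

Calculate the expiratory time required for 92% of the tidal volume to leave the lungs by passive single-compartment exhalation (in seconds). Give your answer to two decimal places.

1.16

Flow: 66 L/min ÷ 60 = 1.1 L/s.
R = (PIP − Pplat)/V̇ = (39.0 − 24.5) / 1.1 = 14.5/1.1 = 13.182 cmH2O·s/L.
C = Vt/(Pplat − PEEP) = 435.0 / (24.5 − 12) = 435.0/12.5 = 34.8 mL/cmH2O.
τ = R × C = 13.182 × 0.0348 L/cmH2O = 0.4587 s.
t = −τ·ln(1 − 0.92) = −0.4587·ln(0.08) = 1.159 s.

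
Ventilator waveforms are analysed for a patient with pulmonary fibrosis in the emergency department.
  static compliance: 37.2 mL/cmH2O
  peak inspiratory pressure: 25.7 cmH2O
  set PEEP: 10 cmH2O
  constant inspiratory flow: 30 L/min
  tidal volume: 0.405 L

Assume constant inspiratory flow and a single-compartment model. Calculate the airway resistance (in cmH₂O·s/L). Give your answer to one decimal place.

9.6

Flow: 30 L/min ÷ 60 = 0.5 L/s.
Equation of motion (constant flow): PIP = Vt/C + R·V̇ + PEEP.
R·V̇ = PIP − Vt/C − PEEP = 25.7 − 405/37.2 − 10 = 25.7 − 10.887 − 10 = 4.813 cmH2O.
R = 4.813 / 0.5 = 9.626 cmH2O·s/L.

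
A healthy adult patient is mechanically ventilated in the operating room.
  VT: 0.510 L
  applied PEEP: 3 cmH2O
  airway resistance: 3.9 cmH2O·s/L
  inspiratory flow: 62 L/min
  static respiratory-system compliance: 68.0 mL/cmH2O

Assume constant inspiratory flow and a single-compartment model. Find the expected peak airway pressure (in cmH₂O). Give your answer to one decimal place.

14.5

Flow: 62 L/min ÷ 60 = 1.0333 L/s.
Equation of motion (constant flow): PIP = Vt/C + R·V̇ + PEEP.
PIP = 510/68.0 + 3.9×1.0333 + 3 = 7.5 + 4.03 + 3 = 14.53 cmH2O.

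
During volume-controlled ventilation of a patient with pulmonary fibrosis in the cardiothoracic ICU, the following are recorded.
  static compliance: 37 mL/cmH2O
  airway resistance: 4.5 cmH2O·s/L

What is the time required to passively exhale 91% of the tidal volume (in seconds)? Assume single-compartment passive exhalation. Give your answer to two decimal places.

τ = R × C = 4.5 × 37 mL/cmH2O = 4.5 × 0.037 L/cmH2O = 0.1665 s.
Exhaled fraction f = 1 − e^(−t/τ) → t = −τ·ln(1 − f) = −0.1665·ln(0.09) = 0.4009 s.

0.40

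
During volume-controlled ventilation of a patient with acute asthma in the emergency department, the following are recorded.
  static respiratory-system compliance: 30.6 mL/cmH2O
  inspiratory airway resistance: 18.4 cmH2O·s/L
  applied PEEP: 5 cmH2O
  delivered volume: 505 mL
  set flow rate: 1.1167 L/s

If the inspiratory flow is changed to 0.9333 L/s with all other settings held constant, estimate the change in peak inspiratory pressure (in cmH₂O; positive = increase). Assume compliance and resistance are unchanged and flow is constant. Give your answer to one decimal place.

-3.4

PIP = Vt/C + R·V̇ + PEEP (constant-flow equation of motion).
Only the resistive term changes: ΔPIP = R × ΔV̇ = 18.4 × (0.9333 − 1.1167) = 18.4 × -0.1834 = -3.375 cmH2O.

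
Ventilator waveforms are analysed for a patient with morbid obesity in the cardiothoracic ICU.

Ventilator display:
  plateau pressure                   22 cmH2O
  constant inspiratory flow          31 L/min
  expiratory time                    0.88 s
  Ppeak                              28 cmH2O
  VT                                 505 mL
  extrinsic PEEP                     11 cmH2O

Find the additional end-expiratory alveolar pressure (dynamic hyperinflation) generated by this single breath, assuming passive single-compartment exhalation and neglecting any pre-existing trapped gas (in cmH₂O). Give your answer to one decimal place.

Flow: 31 L/min ÷ 60 = 0.5167 L/s.
R = (PIP − Pplat)/V̇ = (28 − 22) / 0.5167 = 6.0/0.5167 = 11.612 cmH2O·s/L.
C = Vt/(Pplat − PEEP) = 505.0 / (22 − 11) = 505.0/11.0 = 45.909 mL/cmH2O.
τ = R × C = 11.612 × 0.04591 L/cmH2O = 0.5331 s.
Fraction remaining = e^(−Te/τ) = e^(−0.88/0.5331) = 0.1919; trapped volume = 505.0 × 0.1919 = 96.91 mL.
Additional alveolar pressure from trapping ≈ V_trapped / C = 96.91 / 45.909 = 2.111 cmH2O.

2.1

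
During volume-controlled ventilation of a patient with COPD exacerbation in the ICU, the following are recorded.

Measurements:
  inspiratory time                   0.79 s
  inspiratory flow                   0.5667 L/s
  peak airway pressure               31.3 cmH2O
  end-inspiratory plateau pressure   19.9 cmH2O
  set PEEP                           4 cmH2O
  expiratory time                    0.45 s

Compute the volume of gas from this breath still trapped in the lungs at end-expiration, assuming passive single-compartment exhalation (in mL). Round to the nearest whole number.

Vt = flow × Ti = 0.5667 L/s × 0.79 s × 1000 mL/L = 447.69 mL.
R = (PIP − Pplat)/V̇ = (31.3 − 19.9) / 0.5667 = 11.4/0.5667 = 20.116 cmH2O·s/L.
C = Vt/(Pplat − PEEP) = 447.69 / (19.9 − 4) = 447.69/15.9 = 28.157 mL/cmH2O.
τ = R × C = 20.116 × 0.02816 L/cmH2O = 0.5665 s.
Fraction remaining = e^(−Te/τ) = e^(−0.45/0.5665) = 0.4519.
Trapped volume = 447.69 × 0.4519 = 202.31 mL.

202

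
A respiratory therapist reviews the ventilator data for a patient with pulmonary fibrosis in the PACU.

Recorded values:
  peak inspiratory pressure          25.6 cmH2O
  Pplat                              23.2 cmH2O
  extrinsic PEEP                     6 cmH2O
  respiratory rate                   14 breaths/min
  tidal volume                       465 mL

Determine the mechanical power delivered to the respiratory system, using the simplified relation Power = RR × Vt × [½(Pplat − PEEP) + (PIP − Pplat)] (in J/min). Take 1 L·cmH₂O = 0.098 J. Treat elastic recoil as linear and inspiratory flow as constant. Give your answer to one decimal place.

Per-breath work = Vt × [½(Pplat−PEEP) + (PIP−Pplat)] = 0.465 × [0.5×17.2 + 2.4] = 0.465 × 11.0 = 5.115 L·cmH2O.
Power = 14 × 5.115 = 71.61 L·cmH2O/min.
× 0.098 J/(L·cmH2O) → 7.018 J/min.

7.0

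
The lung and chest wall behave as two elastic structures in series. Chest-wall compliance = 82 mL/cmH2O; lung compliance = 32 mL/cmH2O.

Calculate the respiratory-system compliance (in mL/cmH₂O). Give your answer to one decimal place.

Lung and chest wall are elastances in series: 1/Crs = 1/CL + 1/Ccw.
1/Crs = 1/32 + 1/82 = 0.04345.
Crs = 23.015 mL/cmH2O.

23.0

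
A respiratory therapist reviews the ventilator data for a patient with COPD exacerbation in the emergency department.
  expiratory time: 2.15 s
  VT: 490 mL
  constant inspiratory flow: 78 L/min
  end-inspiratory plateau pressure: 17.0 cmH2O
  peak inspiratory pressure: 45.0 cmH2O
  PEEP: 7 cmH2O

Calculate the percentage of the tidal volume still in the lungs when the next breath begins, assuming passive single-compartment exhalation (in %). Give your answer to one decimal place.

13.0

Flow: 78 L/min ÷ 60 = 1.3 L/s.
R = (PIP − Pplat)/V̇ = (45.0 − 17.0) / 1.3 = 28.0/1.3 = 21.538 cmH2O·s/L.
C = Vt/(Pplat − PEEP) = 490.0 / (17.0 − 7) = 490.0/10.0 = 49.0 mL/cmH2O.
τ = R × C = 21.538 × 0.049 L/cmH2O = 1.055 s.
Fraction remaining at end-expiration = e^(−Te/τ) = e^(−2.15/1.055) = 0.1303 → 13.03%.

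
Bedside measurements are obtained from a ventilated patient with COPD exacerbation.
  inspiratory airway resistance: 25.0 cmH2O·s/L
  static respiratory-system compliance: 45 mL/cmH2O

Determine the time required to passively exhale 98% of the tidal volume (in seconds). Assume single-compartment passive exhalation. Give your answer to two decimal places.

4.40

τ = R × C = 25.0 × 45 mL/cmH2O = 25.0 × 0.045 L/cmH2O = 1.125 s.
Exhaled fraction f = 1 − e^(−t/τ) → t = −τ·ln(1 − f) = −1.125·ln(0.02) = 4.401 s.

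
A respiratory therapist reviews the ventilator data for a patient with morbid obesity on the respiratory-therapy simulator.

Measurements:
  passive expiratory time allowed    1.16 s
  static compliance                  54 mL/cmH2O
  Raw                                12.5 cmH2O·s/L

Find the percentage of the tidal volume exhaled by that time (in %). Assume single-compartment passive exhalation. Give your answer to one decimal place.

τ = R × C = 12.5 × 54 mL/cmH2O = 12.5 × 0.054 L/cmH2O = 0.675 s.
Passive exhalation: V(t)/V₀ = e^(−t/τ) = e^(−1.16/0.675) = 0.1793.
Fraction exhaled = 1 − 0.1793 = 0.8207 → 82.07%.

82.1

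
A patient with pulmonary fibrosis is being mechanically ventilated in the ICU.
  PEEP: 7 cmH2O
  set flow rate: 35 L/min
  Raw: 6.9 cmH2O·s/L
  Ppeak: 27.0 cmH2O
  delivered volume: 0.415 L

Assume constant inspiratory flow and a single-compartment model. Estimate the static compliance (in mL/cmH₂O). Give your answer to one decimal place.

26.0

Flow: 35 L/min ÷ 60 = 0.5833 L/s.
Equation of motion (constant flow): PIP = Vt/C + R·V̇ + PEEP.
Vt/C = PIP − R·V̇ − PEEP = 27.0 − 6.9×0.5833 − 7 = 27.0 − 4.025 − 7 = 15.975 cmH2O.
C = Vt / 15.975 = 415 / 15.975 = 25.978 mL/cmH2O.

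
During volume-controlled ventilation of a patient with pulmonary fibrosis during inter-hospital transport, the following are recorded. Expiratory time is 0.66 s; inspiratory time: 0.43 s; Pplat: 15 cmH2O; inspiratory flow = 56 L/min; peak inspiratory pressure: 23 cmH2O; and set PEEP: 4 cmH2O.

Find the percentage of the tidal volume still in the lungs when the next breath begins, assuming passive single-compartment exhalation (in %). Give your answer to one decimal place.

12.1

Flow: 56 L/min ÷ 60 = 0.9333 L/s.
Vt = flow × Ti = 0.9333 L/s × 0.43 s × 1000 mL/L = 401.32 mL.
R = (PIP − Pplat)/V̇ = (23 − 15) / 0.9333 = 8.0/0.9333 = 8.572 cmH2O·s/L.
C = Vt/(Pplat − PEEP) = 401.32 / (15 − 4) = 401.32/11.0 = 36.484 mL/cmH2O.
τ = R × C = 8.572 × 0.03648 L/cmH2O = 0.3127 s.
Fraction remaining at end-expiration = e^(−Te/τ) = e^(−0.66/0.3127) = 0.1212 → 12.12%.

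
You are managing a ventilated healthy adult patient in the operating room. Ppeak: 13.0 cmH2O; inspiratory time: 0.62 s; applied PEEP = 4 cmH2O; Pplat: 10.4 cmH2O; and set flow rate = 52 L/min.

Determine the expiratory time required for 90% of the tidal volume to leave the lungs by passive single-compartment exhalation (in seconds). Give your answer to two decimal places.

0.58

Flow: 52 L/min ÷ 60 = 0.8667 L/s.
Vt = flow × Ti = 0.8667 L/s × 0.62 s × 1000 mL/L = 537.35 mL.
R = (PIP − Pplat)/V̇ = (13.0 − 10.4) / 0.8667 = 2.6/0.8667 = 3.0 cmH2O·s/L.
C = Vt/(Pplat − PEEP) = 537.35 / (10.4 − 4) = 537.35/6.4 = 83.961 mL/cmH2O.
τ = R × C = 3.0 × 0.08396 L/cmH2O = 0.2519 s.
t = −τ·ln(1 − 0.90) = −0.2519·ln(0.1) = 0.58 s.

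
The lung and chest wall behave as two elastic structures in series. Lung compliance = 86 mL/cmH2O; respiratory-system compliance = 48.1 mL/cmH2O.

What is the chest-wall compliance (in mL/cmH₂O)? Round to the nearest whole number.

109

1/Ccw = 1/Crs − 1/CL.
1/Ccw = 1/48.1 − 1/86 = 0.009162.
Ccw = 109.15 mL/cmH2O.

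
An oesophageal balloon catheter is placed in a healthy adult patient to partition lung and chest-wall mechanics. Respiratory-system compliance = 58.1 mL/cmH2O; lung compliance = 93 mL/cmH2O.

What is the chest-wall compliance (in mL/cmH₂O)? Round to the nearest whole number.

1/Ccw = 1/Crs − 1/CL.
1/Ccw = 1/58.1 − 1/93 = 0.006459.
Ccw = 154.82 mL/cmH2O.

155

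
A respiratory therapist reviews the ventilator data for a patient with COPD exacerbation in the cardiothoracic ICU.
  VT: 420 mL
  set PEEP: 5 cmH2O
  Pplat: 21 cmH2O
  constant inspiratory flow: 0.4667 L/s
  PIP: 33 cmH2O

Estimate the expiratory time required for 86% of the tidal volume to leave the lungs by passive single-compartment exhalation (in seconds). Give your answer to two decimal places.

1.33

R = (PIP − Pplat)/V̇ = (33 − 21) / 0.4667 = 12.0/0.4667 = 25.712 cmH2O·s/L.
C = Vt/(Pplat − PEEP) = 420.0 / (21 − 5) = 420.0/16.0 = 26.25 mL/cmH2O.
τ = R × C = 25.712 × 0.02625 L/cmH2O = 0.6749 s.
t = −τ·ln(1 − 0.86) = −0.6749·ln(0.14) = 1.327 s.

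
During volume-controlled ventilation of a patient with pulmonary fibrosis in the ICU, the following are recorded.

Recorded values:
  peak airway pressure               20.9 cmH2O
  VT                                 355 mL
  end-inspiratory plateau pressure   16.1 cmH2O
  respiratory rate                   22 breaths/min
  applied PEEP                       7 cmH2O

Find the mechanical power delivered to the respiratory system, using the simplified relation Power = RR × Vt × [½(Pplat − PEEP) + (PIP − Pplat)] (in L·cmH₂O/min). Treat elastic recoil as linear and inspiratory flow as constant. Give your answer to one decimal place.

Per-breath work = Vt × [½(Pplat−PEEP) + (PIP−Pplat)] = 0.355 × [0.5×9.1 + 4.8] = 0.355 × 9.35 = 3.319 L·cmH2O.
Power = 22 × 3.319 = 73.018 L·cmH2O/min.

73.0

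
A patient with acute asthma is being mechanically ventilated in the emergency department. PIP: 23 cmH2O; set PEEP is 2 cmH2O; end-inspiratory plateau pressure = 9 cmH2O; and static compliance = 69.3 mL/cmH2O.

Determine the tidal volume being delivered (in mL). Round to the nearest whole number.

485

Vt = Cstat × (Pplat − PEEP) = 69.3 × (9 − 2) = 69.3 × 7.0 = 485.1 mL.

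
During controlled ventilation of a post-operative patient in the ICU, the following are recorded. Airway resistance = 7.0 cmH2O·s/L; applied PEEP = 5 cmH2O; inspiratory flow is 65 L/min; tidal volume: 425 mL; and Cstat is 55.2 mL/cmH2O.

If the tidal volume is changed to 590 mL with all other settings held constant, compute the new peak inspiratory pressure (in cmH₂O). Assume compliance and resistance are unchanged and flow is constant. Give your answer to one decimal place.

23.3

Flow: 65 L/min ÷ 60 = 1.0833 L/s.
PIP = Vt/C + R·V̇ + PEEP (constant-flow equation of motion).
Only the elastic term changes: ΔPIP = ΔVt / C = (590 − 425) / 55.2 = 2.989 cmH2O.
Original PIP = 425/55.2 + 7.0×1.0833 + 5 = 20.282 cmH2O; new PIP = 20.282 + (2.989) = 23.271 cmH2O.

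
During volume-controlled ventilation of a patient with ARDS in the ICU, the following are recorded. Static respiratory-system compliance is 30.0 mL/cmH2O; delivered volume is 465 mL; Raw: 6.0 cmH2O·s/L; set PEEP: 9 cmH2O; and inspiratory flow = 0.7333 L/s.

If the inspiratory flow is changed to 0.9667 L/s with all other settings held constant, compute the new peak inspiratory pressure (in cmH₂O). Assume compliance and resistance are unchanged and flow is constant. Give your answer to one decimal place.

PIP = Vt/C + R·V̇ + PEEP (constant-flow equation of motion).
Only the resistive term changes: ΔPIP = R × ΔV̇ = 6.0 × (0.9667 − 0.7333) = 6.0 × 0.2334 = 1.4 cmH2O.
Original PIP = 465/30.0 + 6.0×0.7333 + 9 = 28.9 cmH2O; new PIP = 28.9 + (1.4) = 30.3 cmH2O.

30.3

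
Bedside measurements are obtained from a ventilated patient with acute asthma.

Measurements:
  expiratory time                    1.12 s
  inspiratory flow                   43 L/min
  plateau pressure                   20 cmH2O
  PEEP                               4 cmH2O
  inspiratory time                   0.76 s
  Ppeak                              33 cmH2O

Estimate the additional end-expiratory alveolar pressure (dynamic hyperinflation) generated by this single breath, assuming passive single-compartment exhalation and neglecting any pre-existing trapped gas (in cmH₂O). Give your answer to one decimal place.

Flow: 43 L/min ÷ 60 = 0.7167 L/s.
Vt = flow × Ti = 0.7167 L/s × 0.76 s × 1000 mL/L = 544.69 mL.
R = (PIP − Pplat)/V̇ = (33 − 20) / 0.7167 = 13.0/0.7167 = 18.139 cmH2O·s/L.
C = Vt/(Pplat − PEEP) = 544.69 / (20 − 4) = 544.69/16.0 = 34.043 mL/cmH2O.
τ = R × C = 18.139 × 0.03404 L/cmH2O = 0.6175 s.
Fraction remaining = e^(−Te/τ) = e^(−1.12/0.6175) = 0.163; trapped volume = 544.69 × 0.163 = 88.784 mL.
Additional alveolar pressure from trapping ≈ V_trapped / C = 88.784 / 34.043 = 2.608 cmH2O.

2.6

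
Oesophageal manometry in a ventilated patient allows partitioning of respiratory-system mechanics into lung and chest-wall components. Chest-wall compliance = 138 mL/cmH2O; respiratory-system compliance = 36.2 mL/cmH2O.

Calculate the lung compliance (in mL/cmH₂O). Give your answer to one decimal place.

1/CL = 1/Crs − 1/Ccw.
1/CL = 1/36.2 − 1/138 = 0.02038.
CL = 49.068 mL/cmH2O.

49.1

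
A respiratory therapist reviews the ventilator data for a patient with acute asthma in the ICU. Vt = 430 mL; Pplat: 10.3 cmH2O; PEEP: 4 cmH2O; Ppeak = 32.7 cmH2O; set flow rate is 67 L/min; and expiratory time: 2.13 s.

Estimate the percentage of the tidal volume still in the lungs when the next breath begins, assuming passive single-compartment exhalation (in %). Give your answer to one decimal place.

Flow: 67 L/min ÷ 60 = 1.1167 L/s.
R = (PIP − Pplat)/V̇ = (32.7 − 10.3) / 1.1167 = 22.4/1.1167 = 20.059 cmH2O·s/L.
C = Vt/(Pplat − PEEP) = 430.0 / (10.3 − 4) = 430.0/6.3 = 68.254 mL/cmH2O.
τ = R × C = 20.059 × 0.06825 L/cmH2O = 1.369 s.
Fraction remaining at end-expiration = e^(−Te/τ) = e^(−2.13/1.369) = 0.211 → 21.1%.

21.1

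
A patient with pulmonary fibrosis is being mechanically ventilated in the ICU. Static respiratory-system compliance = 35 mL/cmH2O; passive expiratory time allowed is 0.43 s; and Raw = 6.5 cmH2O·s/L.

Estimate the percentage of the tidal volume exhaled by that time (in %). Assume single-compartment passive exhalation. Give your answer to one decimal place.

τ = R × C = 6.5 × 35 mL/cmH2O = 6.5 × 0.035 L/cmH2O = 0.2275 s.
Passive exhalation: V(t)/V₀ = e^(−t/τ) = e^(−0.43/0.2275) = 0.1511.
Fraction exhaled = 1 − 0.1511 = 0.8489 → 84.89%.

84.9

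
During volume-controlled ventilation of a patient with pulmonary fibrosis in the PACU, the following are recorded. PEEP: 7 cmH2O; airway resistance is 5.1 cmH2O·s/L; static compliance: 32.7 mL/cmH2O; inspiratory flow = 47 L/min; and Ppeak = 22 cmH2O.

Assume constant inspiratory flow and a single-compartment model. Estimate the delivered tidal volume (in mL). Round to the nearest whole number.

Flow: 47 L/min ÷ 60 = 0.7833 L/s.
Equation of motion (constant flow): PIP = Vt/C + R·V̇ + PEEP.
Vt/C = PIP − R·V̇ − PEEP = 22 − 3.995 − 7 = 11.005 cmH2O.
Vt = C × 11.005 = 32.7 × 11.005 = 359.86 mL.

360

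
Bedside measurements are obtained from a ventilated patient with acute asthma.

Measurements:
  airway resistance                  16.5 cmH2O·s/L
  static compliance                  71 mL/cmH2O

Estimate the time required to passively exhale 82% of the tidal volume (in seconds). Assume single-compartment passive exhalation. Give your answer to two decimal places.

τ = R × C = 16.5 × 71 mL/cmH2O = 16.5 × 0.071 L/cmH2O = 1.172 s.
Exhaled fraction f = 1 − e^(−t/τ) → t = −τ·ln(1 − f) = −1.172·ln(0.18) = 2.01 s.

2.01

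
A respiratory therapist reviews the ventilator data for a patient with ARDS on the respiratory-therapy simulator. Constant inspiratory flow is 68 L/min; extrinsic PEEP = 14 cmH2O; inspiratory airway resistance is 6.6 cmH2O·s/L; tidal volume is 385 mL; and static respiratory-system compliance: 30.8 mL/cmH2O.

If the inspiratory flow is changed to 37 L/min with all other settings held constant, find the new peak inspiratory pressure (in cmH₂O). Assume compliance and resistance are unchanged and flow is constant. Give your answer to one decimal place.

Flow: 68 L/min ÷ 60 = 1.1333 L/s.
New flow: 37 L/min ÷ 60 = 0.6167 L/s.
PIP = Vt/C + R·V̇ + PEEP (constant-flow equation of motion).
Only the resistive term changes: ΔPIP = R × ΔV̇ = 6.6 × (0.6167 − 1.1333) = 6.6 × -0.5166 = -3.41 cmH2O.
Original PIP = 385/30.8 + 6.6×1.1333 + 14 = 33.98 cmH2O; new PIP = 33.98 + (-3.41) = 30.57 cmH2O.

30.6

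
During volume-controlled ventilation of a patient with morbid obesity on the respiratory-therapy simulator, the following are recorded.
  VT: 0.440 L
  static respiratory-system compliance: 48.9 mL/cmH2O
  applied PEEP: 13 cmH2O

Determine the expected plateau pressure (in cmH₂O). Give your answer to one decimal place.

22.0

Pplat = PEEP + Vt / Cstat = 13 + 440 / 48.9 = 13 + 8.998 = 21.998 cmH2O.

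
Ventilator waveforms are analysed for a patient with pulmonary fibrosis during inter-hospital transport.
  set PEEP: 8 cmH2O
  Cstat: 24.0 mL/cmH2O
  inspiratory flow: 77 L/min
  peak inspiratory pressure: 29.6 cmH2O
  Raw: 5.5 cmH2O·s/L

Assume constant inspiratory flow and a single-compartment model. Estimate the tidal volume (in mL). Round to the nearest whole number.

349

Flow: 77 L/min ÷ 60 = 1.2833 L/s.
Equation of motion (constant flow): PIP = Vt/C + R·V̇ + PEEP.
Vt/C = PIP − R·V̇ − PEEP = 29.6 − 7.058 − 8 = 14.542 cmH2O.
Vt = C × 14.542 = 24.0 × 14.542 = 349.01 mL.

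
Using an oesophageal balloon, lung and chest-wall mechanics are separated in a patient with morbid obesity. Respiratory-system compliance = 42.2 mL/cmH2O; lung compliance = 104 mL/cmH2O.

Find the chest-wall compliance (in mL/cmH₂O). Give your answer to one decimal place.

71.0

1/Ccw = 1/Crs − 1/CL.
1/Ccw = 1/42.2 − 1/104 = 0.01408.
Ccw = 71.023 mL/cmH2O.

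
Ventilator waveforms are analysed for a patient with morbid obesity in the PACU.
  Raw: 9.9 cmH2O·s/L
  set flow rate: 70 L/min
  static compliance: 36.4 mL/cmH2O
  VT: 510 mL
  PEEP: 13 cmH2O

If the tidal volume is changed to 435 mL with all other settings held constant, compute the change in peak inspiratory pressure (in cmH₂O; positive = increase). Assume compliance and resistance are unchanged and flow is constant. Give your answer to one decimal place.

-2.1

PIP = Vt/C + R·V̇ + PEEP (constant-flow equation of motion).
Only the elastic term changes: ΔPIP = ΔVt / C = (435 − 510) / 36.4 = -2.06 cmH2O.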